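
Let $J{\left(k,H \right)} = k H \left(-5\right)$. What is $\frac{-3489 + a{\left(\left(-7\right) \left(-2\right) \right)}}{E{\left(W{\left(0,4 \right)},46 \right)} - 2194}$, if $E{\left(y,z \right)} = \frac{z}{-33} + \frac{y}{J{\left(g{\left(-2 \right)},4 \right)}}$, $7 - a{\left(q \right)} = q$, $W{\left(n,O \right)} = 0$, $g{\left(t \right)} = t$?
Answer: $\frac{14421}{9056} \approx 1.5924$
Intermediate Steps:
$J{\left(k,H \right)} = - 5 H k$ ($J{\left(k,H \right)} = H k \left(-5\right) = - 5 H k$)
$a{\left(q \right)} = 7 - q$
$E{\left(y,z \right)} = - \frac{z}{33} + \frac{y}{40}$ ($E{\left(y,z \right)} = \frac{z}{-33} + \frac{y}{\left(-5\right) 4 \left(-2\right)} = z \left(- \frac{1}{33}\right) + \frac{y}{40} = - \frac{z}{33} + y \frac{1}{40} = - \frac{z}{33} + \frac{y}{40}$)
$\frac{-3489 + a{\left(\left(-7\right) \left(-2\right) \right)}}{E{\left(W{\left(0,4 \right)},46 \right)} - 2194} = \frac{-3489 + \left(7 - \left(-7\right) \left(-2\right)\right)}{\left(\left(- \frac{1}{33}\right) 46 + \frac{1}{40} \cdot 0\right) - 2194} = \frac{-3489 + \left(7 - 14\right)}{\left(- \frac{46}{33} + 0\right) - 2194} = \frac{-3489 + \left(7 - 14\right)}{- \frac{46}{33} - 2194} = \frac{-3489 - 7}{- \frac{72448}{33}} = \left(-3496\right) \left(- \frac{33}{72448}\right) = \frac{14421}{9056}$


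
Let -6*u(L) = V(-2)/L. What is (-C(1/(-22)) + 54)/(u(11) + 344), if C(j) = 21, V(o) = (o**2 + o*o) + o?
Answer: 121/1261 ≈ 0.095956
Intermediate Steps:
V(o) = o + 2*o**2 (V(o) = (o**2 + o**2) + o = 2*o**2 + o = o + 2*o**2)
u(L) = -1/L (u(L) = -(-2*(1 + 2*(-2)))/(6*L) = -(-2*(1 - 4))/(6*L) = -(-2*(-3))/(6*L) = -1/L)
(-C(1/(-22)) + 54)/(u(11) + 344) = (-1*21 + 54)/(-1/11 + 344) = (-21 + 54)/(-1*1/11 + 344) = 33/(-1/11 + 344) = 33/(3783/11) = 33*(11/3783) = 121/1261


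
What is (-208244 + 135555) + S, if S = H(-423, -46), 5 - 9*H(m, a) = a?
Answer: -218050/3 ≈ -72683.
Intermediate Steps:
H(m, a) = 5/9 - a/9
S = 17/3 (S = 5/9 - ⅑*(-46) = 5/9 + 46/9 = 17/3 ≈ 5.6667)
(-208244 + 135555) + S = (-208244 + 135555) + 17/3 = -72689 + 17/3 = -218050/3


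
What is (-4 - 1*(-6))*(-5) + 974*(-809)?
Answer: -787976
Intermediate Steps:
(-4 - 1*(-6))*(-5) + 974*(-809) = (-4 + 6)*(-5) - 787966 = 2*(-5) - 787966 = -10 - 787966 = -787976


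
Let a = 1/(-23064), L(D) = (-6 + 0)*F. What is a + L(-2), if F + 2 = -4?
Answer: 830303/23064 ≈ 36.000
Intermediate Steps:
F = -6 (F = -2 - 4 = -6)
L(D) = 36 (L(D) = (-6 + 0)*(-6) = -6*(-6) = 36)
a = -1/23064 ≈ -4.3358e-5
a + L(-2) = -1/23064 + 36 = 830303/23064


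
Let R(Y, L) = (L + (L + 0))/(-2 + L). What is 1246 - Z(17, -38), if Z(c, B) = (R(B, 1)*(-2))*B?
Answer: 1398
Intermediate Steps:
R(Y, L) = 2*L/(-2 + L) (R(Y, L) = (L + L)/(-2 + L) = (2*L)/(-2 + L) = 2*L/(-2 + L))
Z(c, B) = 4*B (Z(c, B) = ((2*1/(-2 + 1))*(-2))*B = ((2*1/(-1))*(-2))*B = ((2*1*(-1))*(-2))*B = (-2*(-2))*B = 4*B)
1246 - Z(17, -38) = 1246 - 4*(-38) = 1246 - 1*(-152) = 1246 + 152 = 1398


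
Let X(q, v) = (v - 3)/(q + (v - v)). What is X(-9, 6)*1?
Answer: -⅓ ≈ -0.33333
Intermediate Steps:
X(q, v) = (-3 + v)/q (X(q, v) = (-3 + v)/(q + 0) = (-3 + v)/q)
X(-9, 6)*1 = ((-3 + 6)/(-9))*1 = -⅑*3*1 = -⅓*1 = -⅓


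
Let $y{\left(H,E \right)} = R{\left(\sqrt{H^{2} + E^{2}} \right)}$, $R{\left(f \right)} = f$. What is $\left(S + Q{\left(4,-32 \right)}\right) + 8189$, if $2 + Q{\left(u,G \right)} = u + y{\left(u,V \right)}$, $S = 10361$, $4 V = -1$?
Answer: $18552 + \frac{\sqrt{257}}{4} \approx 18556.0$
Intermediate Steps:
$V = - \frac{1}{4}$ ($V = \frac{1}{4} \left(-1\right) = - \frac{1}{4} \approx -0.25$)
$y{\left(H,E \right)} = \sqrt{E^{2} + H^{2}}$ ($y{\left(H,E \right)} = \sqrt{H^{2} + E^{2}} = \sqrt{E^{2} + H^{2}}$)
$Q{\left(u,G \right)} = -2 + u + \sqrt{\frac{1}{16} + u^{2}}$ ($Q{\left(u,G \right)} = -2 + \left(u + \sqrt{\left(- \frac{1}{4}\right)^{2} + u^{2}}\right) = -2 + \left(u + \sqrt{\frac{1}{16} + u^{2}}\right) = -2 + u + \sqrt{\frac{1}{16} + u^{2}}$)
$\left(S + Q{\left(4,-32 \right)}\right) + 8189 = \left(10361 + \left(-2 + 4 + \frac{\sqrt{1 + 16 \cdot 4^{2}}}{4}\right)\right) + 8189 = \left(10361 + \left(-2 + 4 + \frac{\sqrt{1 + 16 \cdot 16}}{4}\right)\right) + 8189 = \left(10361 + \left(-2 + 4 + \frac{\sqrt{1 + 256}}{4}\right)\right) + 8189 = \left(10361 + \left(-2 + 4 + \frac{\sqrt{257}}{4}\right)\right) + 8189 = \left(10361 + \left(2 + \frac{\sqrt{257}}{4}\right)\right) + 8189 = \left(10363 + \frac{\sqrt{257}}{4}\right) + 8189 = 18552 + \frac{\sqrt{257}}{4}$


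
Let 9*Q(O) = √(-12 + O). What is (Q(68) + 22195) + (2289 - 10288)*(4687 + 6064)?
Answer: -85975054 + 2*√14/9 ≈ -8.5975e+7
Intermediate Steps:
Q(O) = √(-12 + O)/9
(Q(68) + 22195) + (2289 - 10288)*(4687 + 6064) = (√(-12 + 68)/9 + 22195) + (2289 - 10288)*(4687 + 6064) = (√56/9 + 22195) - 7999*10751 = ((2*√14)/9 + 22195) - 85997249 = (2*√14/9 + 22195) - 85997249 = (22195 + 2*√14/9) - 85997249 = -85975054 + 2*√14/9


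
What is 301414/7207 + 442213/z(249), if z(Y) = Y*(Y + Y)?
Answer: 40562967919/893682414 ≈ 45.389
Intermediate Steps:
z(Y) = 2*Y**2 (z(Y) = Y*(2*Y) = 2*Y**2)
301414/7207 + 442213/z(249) = 301414/7207 + 442213/((2*249**2)) = 301414*(1/7207) + 442213/((2*62001)) = 301414/7207 + 442213/124002 = 40562967919/893682414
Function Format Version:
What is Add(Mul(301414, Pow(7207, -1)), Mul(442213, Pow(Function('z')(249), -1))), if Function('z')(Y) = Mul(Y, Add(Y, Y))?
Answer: Rational(40562967919, 893682414) ≈ 45.389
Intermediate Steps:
Function('z')(Y) = Mul(2, Pow(Y, 2)) (Function('z')(Y) = Mul(Y, Mul(2, Y)) = Mul(2, Pow(Y, 2)))
Add(Mul(301414, Pow(7207, -1)), Mul(442213, Pow(Function('z')(249), -1))) = Add(Mul(301414, Pow(7207, -1)), Mul(442213, Pow(Mul(2, Pow(249, 2)), -1))) = Add(Mul(301414, Rational(1, 7207)), Mul(442213, Pow(Mul(2, 62001), -1))) = Add(Rational(301414, 7207), Mul(442213, Pow(124002, -1))) = Add(Rational(301414, 7207), Mul(442213, Rational(1, 124002))) = Add(Rational(301414, 7207), Rational(442213, 124002)) = Rational(40562967919, 893682414)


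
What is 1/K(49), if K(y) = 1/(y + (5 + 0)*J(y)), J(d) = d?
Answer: 294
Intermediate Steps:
K(y) = 1/(6*y) (K(y) = 1/(y + (5 + 0)*y) = 1/(y + 5*y) = 1/(6*y))
1/K(49) = 1/((⅙)/49) = 1/((⅙)*(1/49)) = 1/(1/294) = 294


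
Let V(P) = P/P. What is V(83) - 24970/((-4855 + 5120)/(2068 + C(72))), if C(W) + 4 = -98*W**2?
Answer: 2526804245/53 ≈ 4.7676e+7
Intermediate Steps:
V(P) = 1
C(W) = -4 - 98*W**2
V(83) - 24970/((-4855 + 5120)/(2068 + C(72))) = 1 - 24970/((-4855 + 5120)/(2068 + (-4 - 98*72**2))) = 1 - 24970/(265/(2068 + (-4 - 98*5184))) = 1 - 24970/(265/(2068 + (-4 - 508032))) = 1 - 24970/(265/(2068 - 508036)) = 1 - 24970/(265/(-505968)) = 1 - 24970/(265*(-1/505968)) = 1 - 24970/(-265/505968) = 1 - 24970*(-505968)/265 = 1 - 1*(-2526804192/53) = 1 + 2526804192/53 = 2526804245/53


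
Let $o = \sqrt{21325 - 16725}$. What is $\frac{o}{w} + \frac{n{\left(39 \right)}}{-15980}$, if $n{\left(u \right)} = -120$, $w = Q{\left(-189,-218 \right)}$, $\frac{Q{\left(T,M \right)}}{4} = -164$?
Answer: $\frac{6}{799} - \frac{5 \sqrt{46}}{328} \approx -0.09588$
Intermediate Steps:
$Q{\left(T,M \right)} = -656$ ($Q{\left(T,M \right)} = 4 \left(-164\right) = -656$)
$w = -656$
$o = 10 \sqrt{46}$ ($o = \sqrt{4600} = 10 \sqrt{46} \approx 67.823$)
$\frac{o}{w} + \frac{n{\left(39 \right)}}{-15980} = \frac{10 \sqrt{46}}{-656} - \frac{120}{-15980} = 10 \sqrt{46} \left(- \frac{1}{656}\right) - - \frac{6}{799} = - \frac{5 \sqrt{46}}{328} + \frac{6}{799} = \frac{6}{799} - \frac{5 \sqrt{46}}{328}$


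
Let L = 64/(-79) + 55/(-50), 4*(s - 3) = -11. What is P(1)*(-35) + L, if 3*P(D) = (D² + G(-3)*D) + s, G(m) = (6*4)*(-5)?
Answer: 6557821/4740 ≈ 1383.5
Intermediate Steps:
s = ¼ (s = 3 + (¼)*(-11) = 3 - 11/4 = ¼ ≈ 0.25000)
L = -1509/790 (L = 64*(-1/79) + 55*(-1/50) = -64/79 - 11/10 = -1509/790 ≈ -1.9101)
G(m) = -120 (G(m) = 24*(-5) = -120)
P(D) = 1/12 - 40*D + D²/3 (P(D) = ((D² - 120*D) + ¼)/3 = (¼ + D² - 120*D)/3 = 1/12 - 40*D + D²/3)
P(1)*(-35) + L = (1/12 - 40*1 + (⅓)*1²)*(-35) - 1509/790 = (1/12 - 40 + (⅓)*1)*(-35) - 1509/790 = (1/12 - 40 + ⅓)*(-35) - 1509/790 = -475/12*(-35) - 1509/790 = 16625/12 - 1509/790 = 6557821/4740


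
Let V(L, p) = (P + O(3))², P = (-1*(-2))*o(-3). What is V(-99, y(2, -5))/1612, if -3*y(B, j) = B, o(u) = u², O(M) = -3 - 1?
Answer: 49/403 ≈ 0.12159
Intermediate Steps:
O(M) = -4
y(B, j) = -B/3
P = 18 (P = -1*(-2)*(-3)² = 2*9 = 18)
V(L, p) = 196 (V(L, p) = (18 - 4)² = 14² = 196)
V(-99, y(2, -5))/1612 = 196/1612 = 196*(1/1612) = 49/403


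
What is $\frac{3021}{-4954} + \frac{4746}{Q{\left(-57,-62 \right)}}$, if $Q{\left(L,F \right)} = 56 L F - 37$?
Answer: $- \frac{574244523}{980233118} \approx -0.58582$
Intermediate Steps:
$Q{\left(L,F \right)} = -37 + 56 F L$ ($Q{\left(L,F \right)} = 56 F L - 37 = -37 + 56 F L$)
$\frac{3021}{-4954} + \frac{4746}{Q{\left(-57,-62 \right)}} = \frac{3021}{-4954} + \frac{4746}{-37 + 56 \left(-62\right) \left(-57\right)} = 3021 \left(- \frac{1}{4954}\right) + \frac{4746}{-37 + 197904} = - \frac{3021}{4954} + \frac{4746}{197867} = - \frac{574244523}{980233118}$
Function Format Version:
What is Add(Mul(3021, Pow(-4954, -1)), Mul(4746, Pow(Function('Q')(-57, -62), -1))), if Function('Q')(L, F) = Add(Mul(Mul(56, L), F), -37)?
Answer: Rational(-574244523, 980233118) ≈ -0.58582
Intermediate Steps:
Function('Q')(L, F) = Add(-37, Mul(56, F, L)) (Function('Q')(L, F) = Add(Mul(56, F, L), -37) = Add(-37, Mul(56, F, L)))
Add(Mul(3021, Pow(-4954, -1)), Mul(4746, Pow(Function('Q')(-57, -62), -1))) = Add(Mul(3021, Pow(-4954, -1)), Mul(4746, Pow(Add(-37, Mul(56, -62, -57)), -1))) = Add(Mul(3021, Rational(-1, 4954)), Mul(4746, Pow(Add(-37, 197904), -1))) = Add(Rational(-3021, 4954), Mul(4746, Pow(197867, -1))) = Add(Rational(-3021, 4954), Mul(4746, Rational(1, 197867))) = Add(Rational(-3021, 4954), Rational(4746, 197867)) = Rational(-574244523, 980233118)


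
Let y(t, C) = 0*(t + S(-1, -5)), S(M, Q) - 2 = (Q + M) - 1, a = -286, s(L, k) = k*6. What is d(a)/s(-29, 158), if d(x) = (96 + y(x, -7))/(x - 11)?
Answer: -8/23463 ≈ -0.00034096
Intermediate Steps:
s(L, k) = 6*k
S(M, Q) = 1 + M + Q (S(M, Q) = 2 + ((Q + M) - 1) = 2 + ((M + Q) - 1) = 2 + (-1 + M + Q) = 1 + M + Q)
y(t, C) = 0 (y(t, C) = 0*(t + (1 - 1 - 5)) = 0*(t - 5) = 0*(-5 + t) = 0)
d(x) = 96/(-11 + x) (d(x) = (96 + 0)/(x - 11) = 96/(-11 + x))
d(a)/s(-29, 158) = (96/(-11 - 286))/((6*158)) = (96/(-297))/948 = (96*(-1/297))*(1/948) = -32/99*1/948 = -8/23463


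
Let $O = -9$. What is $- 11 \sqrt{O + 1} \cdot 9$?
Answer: $- 198 i \sqrt{2} \approx - 280.01 i$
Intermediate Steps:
$- 11 \sqrt{O + 1} \cdot 9 = - 11 \sqrt{-9 + 1} \cdot 9 = - 11 \sqrt{-8} \cdot 9 = - 11 \cdot 2 i \sqrt{2} \cdot 9 = - 22 i \sqrt{2} \cdot 9 = - 198 i \sqrt{2}$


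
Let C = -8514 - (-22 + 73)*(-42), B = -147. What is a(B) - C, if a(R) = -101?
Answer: 6271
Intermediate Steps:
C = -6372 (C = -8514 - 51*(-42) = -8514 - 1*(-2142) = -8514 + 2142 = -6372)
a(B) - C = -101 - 1*(-6372) = -101 + 6372 = 6271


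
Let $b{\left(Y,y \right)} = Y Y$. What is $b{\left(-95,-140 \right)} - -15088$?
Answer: $24113$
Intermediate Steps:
$b{\left(Y,y \right)} = Y^{2}$
$b{\left(-95,-140 \right)} - -15088 = \left(-95\right)^{2} - -15088 = 9025 + 15088 = 24113$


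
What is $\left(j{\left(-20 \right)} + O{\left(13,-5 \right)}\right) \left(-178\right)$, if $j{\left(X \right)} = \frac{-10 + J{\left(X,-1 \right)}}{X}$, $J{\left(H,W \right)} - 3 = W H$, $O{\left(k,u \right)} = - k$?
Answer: $\frac{24297}{10} \approx 2429.7$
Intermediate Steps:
$J{\left(H,W \right)} = 3 + H W$ ($J{\left(H,W \right)} = 3 + W H = 3 + H W$)
$j{\left(X \right)} = \frac{-7 - X}{X}$ ($j{\left(X \right)} = \frac{-10 + \left(3 + X \left(-1\right)\right)}{X} = \frac{-10 - \left(-3 + X\right)}{X} = \frac{-7 - X}{X}$)
$\left(j{\left(-20 \right)} + O{\left(13,-5 \right)}\right) \left(-178\right) = \left(\frac{-7 - -20}{-20} - 13\right) \left(-178\right) = \left(- \frac{-7 + 20}{20} - 13\right) \left(-178\right) = \left(\left(- \frac{1}{20}\right) 13 - 13\right) \left(-178\right) = \left(- \frac{13}{20} - 13\right) \left(-178\right) = \left(- \frac{273}{20}\right) \left(-178\right) = \frac{24297}{10}$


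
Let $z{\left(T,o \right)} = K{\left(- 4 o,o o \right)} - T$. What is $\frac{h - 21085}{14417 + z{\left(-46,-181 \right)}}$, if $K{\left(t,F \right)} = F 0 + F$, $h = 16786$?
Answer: $- \frac{4299}{47224} \approx -0.091034$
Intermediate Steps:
$K{\left(t,F \right)} = F$ ($K{\left(t,F \right)} = 0 + F = F$)
$z{\left(T,o \right)} = o^{2} - T$ ($z{\left(T,o \right)} = o o - T = o^{2} - T$)
$\frac{h - 21085}{14417 + z{\left(-46,-181 \right)}} = \frac{16786 - 21085}{14417 + \left(\left(-181\right)^{2} - -46\right)} = - \frac{4299}{14417 + \left(32761 + 46\right)} = - \frac{4299}{14417 + 32807} = - \frac{4299}{47224}$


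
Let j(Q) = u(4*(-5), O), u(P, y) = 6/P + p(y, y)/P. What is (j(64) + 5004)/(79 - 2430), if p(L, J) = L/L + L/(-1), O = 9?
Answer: -50041/23510 ≈ -2.1285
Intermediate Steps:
p(L, J) = 1 - L (p(L, J) = 1 + L*(-1) = 1 - L)
u(P, y) = 6/P + (1 - y)/P
j(Q) = ⅒ (j(Q) = (7 - 1*9)/((4*(-5))) = (7 - 9)/(-20) = -1/20*(-2) = ⅒)
(j(64) + 5004)/(79 - 2430) = (⅒ + 5004)/(79 - 2430) = (50041/10)/(-2351) = (50041/10)*(-1/2351) = -50041/23510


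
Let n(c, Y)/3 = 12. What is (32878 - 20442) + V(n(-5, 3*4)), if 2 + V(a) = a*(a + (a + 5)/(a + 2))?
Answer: 261608/19 ≈ 13769.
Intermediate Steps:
n(c, Y) = 36 (n(c, Y) = 3*12 = 36)
V(a) = -2 + a*(a + (5 + a)/(2 + a)) (V(a) = -2 + a*(a + (a + 5)/(a + 2)) = -2 + a*(a + (5 + a)/(2 + a)))
(32878 - 20442) + V(n(-5, 3*4)) = (32878 - 20442) + (-4 + 36³ + 3*36 + 3*36²)/(2 + 36) = 12436 + (-4 + 46656 + 108 + 3*1296)/38 = 12436 + (-4 + 46656 + 108 + 3888)/38 = 12436 + (1/38)*50648 = 12436 + 25324/19 = 261608/19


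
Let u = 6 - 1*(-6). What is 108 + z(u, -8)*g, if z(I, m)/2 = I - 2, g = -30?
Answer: -492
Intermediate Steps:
u = 12 (u = 6 + 6 = 12)
z(I, m) = -4 + 2*I (z(I, m) = 2*(I - 2) = 2*(-2 + I) = -4 + 2*I)
108 + z(u, -8)*g = 108 + (-4 + 2*12)*(-30) = 108 + (-4 + 24)*(-30) = 108 + 20*(-30) = 108 - 600 = -492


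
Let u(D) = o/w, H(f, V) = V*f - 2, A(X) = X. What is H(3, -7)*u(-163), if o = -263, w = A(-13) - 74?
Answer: -6049/87 ≈ -69.529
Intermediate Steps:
w = -87 (w = -13 - 74 = -87)
H(f, V) = -2 + V*f
u(D) = 263/87 (u(D) = -263/(-87) = -263*(-1/87) = 263/87)
H(3, -7)*u(-163) = (-2 - 7*3)*(263/87) = (-2 - 21)*(263/87) = -23*263/87 = -6049/87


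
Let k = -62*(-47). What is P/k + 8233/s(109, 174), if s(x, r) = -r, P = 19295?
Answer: -5158408/126759 ≈ -40.695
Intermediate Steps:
k = 2914
P/k + 8233/s(109, 174) = 19295/2914 + 8233/((-1*174)) = 19295*(1/2914) + 8233/(-174) = 19295/2914 + 8233*(-1/174) = 19295/2914 - 8233/174 = -5158408/126759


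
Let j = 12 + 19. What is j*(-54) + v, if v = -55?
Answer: -1729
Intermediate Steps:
j = 31
j*(-54) + v = 31*(-54) - 55 = -1674 - 55 = -1729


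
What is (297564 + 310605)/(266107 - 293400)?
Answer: -608169/27293 ≈ -22.283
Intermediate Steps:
(297564 + 310605)/(266107 - 293400) = 608169/(-27293) = 608169*(-1/27293) = -608169/27293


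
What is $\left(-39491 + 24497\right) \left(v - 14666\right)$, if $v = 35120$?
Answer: $-306687276$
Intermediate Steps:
$\left(-39491 + 24497\right) \left(v - 14666\right) = \left(-39491 + 24497\right) \left(35120 - 14666\right) = \left(-14994\right) 20454 = -306687276$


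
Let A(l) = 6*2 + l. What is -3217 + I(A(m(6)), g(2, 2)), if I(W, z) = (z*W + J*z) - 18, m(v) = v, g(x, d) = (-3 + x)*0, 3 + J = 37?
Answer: -3235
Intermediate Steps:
J = 34 (J = -3 + 37 = 34)
g(x, d) = 0
A(l) = 12 + l
I(W, z) = -18 + 34*z + W*z (I(W, z) = (z*W + 34*z) - 18 = (W*z + 34*z) - 18 = (34*z + W*z) - 18 = -18 + 34*z + W*z)
-3217 + I(A(m(6)), g(2, 2)) = -3217 + (-18 + 34*0 + (12 + 6)*0) = -3217 + (-18 + 0 + 18*0) = -3217 + (-18 + 0 + 0) = -3217 - 18 = -3235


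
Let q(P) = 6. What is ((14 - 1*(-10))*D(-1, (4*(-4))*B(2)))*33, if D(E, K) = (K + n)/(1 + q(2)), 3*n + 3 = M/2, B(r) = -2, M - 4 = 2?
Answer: 25344/7 ≈ 3620.6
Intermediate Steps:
M = 6 (M = 4 + 2 = 6)
n = 0 (n = -1 + (6/2)/3 = -1 + (6*(½))/3 = -1 + (⅓)*3 = -1 + 1 = 0)
D(E, K) = K/7 (D(E, K) = (K + 0)/(1 + 6) = K/7)
((14 - 1*(-10))*D(-1, (4*(-4))*B(2)))*33 = ((14 - 1*(-10))*(((4*(-4))*(-2))/7))*33 = ((14 + 10)*((-16*(-2))/7))*33 = (24*((⅐)*32))*33 = (24*(32/7))*33 = (768/7)*33 = 25344/7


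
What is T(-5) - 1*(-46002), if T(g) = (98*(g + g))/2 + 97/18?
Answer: 819313/18 ≈ 45517.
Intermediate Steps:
T(g) = 97/18 + 98*g (T(g) = (98*(2*g))*(1/2) + 97*(1/18) = (196*g)*(1/2) + 97/18 = 98*g + 97/18 = 97/18 + 98*g)
T(-5) - 1*(-46002) = (97/18 + 98*(-5)) - 1*(-46002) = (97/18 - 490) + 46002 = -8723/18 + 46002 = 819313/18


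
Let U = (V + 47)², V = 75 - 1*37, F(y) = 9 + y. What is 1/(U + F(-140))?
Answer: 1/7094 ≈ 0.00014096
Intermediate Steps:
V = 38 (V = 75 - 37 = 38)
U = 7225 (U = (38 + 47)² = 85² = 7225)
1/(U + F(-140)) = 1/(7225 + (9 - 140)) = 1/(7225 - 131) = 1/7094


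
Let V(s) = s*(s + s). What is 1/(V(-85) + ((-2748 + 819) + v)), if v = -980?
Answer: 1/11541 ≈ 8.6648e-5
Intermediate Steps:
V(s) = 2*s² (V(s) = s*(2*s) = 2*s²)
1/(V(-85) + ((-2748 + 819) + v)) = 1/(2*(-85)² + ((-2748 + 819) - 980)) = 1/(2*7225 + (-1929 - 980)) = 1/(14450 - 2909) = 1/11541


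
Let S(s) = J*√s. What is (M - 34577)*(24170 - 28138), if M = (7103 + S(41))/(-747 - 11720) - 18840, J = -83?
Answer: 2642516749056/12467 - 329344*√41/12467 ≈ 2.1196e+8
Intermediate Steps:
S(s) = -83*√s
M = -234885383/12467 + 83*√41/12467 (M = (7103 - 83*√41)/(-747 - 11720) - 18840 = (7103 - 83*√41)/(-12467) - 18840 = (7103 - 83*√41)*(-1/12467) - 18840 = (-7103/12467 + 83*√41/12467) - 18840 = -234885383/12467 + 83*√41/12467 ≈ -18841.)
(M - 34577)*(24170 - 28138) = ((-234885383/12467 + 83*√41/12467) - 34577)*(24170 - 28138) = (-665956842/12467 + 83*√41/12467)*(-3968) = 2642516749056/12467 - 329344*√41/12467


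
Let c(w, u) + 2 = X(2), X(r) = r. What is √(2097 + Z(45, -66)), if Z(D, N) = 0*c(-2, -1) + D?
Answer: 3*√238 ≈ 46.282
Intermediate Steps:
c(w, u) = 0 (c(w, u) = -2 + 2 = 0)
Z(D, N) = D (Z(D, N) = 0*0 + D = 0 + D = D)
√(2097 + Z(45, -66)) = √(2097 + 45) = √2142 = 3*√238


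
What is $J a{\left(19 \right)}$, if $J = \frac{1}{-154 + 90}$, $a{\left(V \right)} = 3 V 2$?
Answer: $- \frac{57}{32} \approx -1.7813$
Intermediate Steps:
$a{\left(V \right)} = 6 V$
$J = - \frac{1}{64}$ ($J = \frac{1}{-64} = - \frac{1}{64} \approx -0.015625$)
$J a{\left(19 \right)} = - \frac{6 \cdot 19}{64} = \left(- \frac{1}{64}\right) 114 = - \frac{57}{32}$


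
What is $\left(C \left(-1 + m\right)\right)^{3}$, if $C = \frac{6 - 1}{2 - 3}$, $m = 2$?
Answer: $-125$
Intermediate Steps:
$C = -5$ ($C = \frac{5}{-1} = 5 \left(-1\right) = -5$)
$\left(C \left(-1 + m\right)\right)^{3} = \left(- 5 \left(-1 + 2\right)\right)^{3} = \left(\left(-5\right) 1\right)^{3} = \left(-5\right)^{3} = -125$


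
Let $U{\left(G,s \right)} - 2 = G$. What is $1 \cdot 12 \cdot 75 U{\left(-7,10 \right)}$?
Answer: $-4500$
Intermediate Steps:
$U{\left(G,s \right)} = 2 + G$
$1 \cdot 12 \cdot 75 U{\left(-7,10 \right)} = 1 \cdot 12 \cdot 75 \left(2 - 7\right) = 12 \cdot 75 \left(-5\right) = 900 \left(-5\right) = -4500$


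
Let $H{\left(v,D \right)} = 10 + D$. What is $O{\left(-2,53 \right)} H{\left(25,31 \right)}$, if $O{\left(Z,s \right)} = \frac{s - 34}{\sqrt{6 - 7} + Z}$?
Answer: $- \frac{1558}{5} - \frac{779 i}{5} \approx -311.6 - 155.8 i$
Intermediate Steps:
$O{\left(Z,s \right)} = \frac{-34 + s}{i + Z}$ ($O{\left(Z,s \right)} = \frac{-34 + s}{\sqrt{-1} + Z} = \frac{-34 + s}{i + Z}$)
$O{\left(-2,53 \right)} H{\left(25,31 \right)} = \frac{-34 + 53}{i - 2} \left(10 + 31\right) = \frac{1}{-2 + i} 19 \cdot 41 = \frac{-2 - i}{5} \cdot 19 \cdot 41 = \frac{19 \left(-2 - i\right)}{5} \cdot 41 = \frac{779 \left(-2 - i\right)}{5}$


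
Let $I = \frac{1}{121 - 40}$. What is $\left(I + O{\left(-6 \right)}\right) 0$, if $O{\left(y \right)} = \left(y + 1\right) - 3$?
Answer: $0$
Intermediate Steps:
$O{\left(y \right)} = -2 + y$ ($O{\left(y \right)} = \left(1 + y\right) - 3 = -2 + y$)
$I = \frac{1}{81} \approx 0.012346$
$\left(I + O{\left(-6 \right)}\right) 0 = \left(\frac{1}{81} - 8\right) 0 = \left(- \frac{647}{81}\right) 0 = 0$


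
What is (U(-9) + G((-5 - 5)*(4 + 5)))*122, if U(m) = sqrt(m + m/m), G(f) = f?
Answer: -10980 + 244*I*sqrt(2) ≈ -10980.0 + 345.07*I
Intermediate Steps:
U(m) = sqrt(1 + m) (U(m) = sqrt(m + 1) = sqrt(1 + m))
(U(-9) + G((-5 - 5)*(4 + 5)))*122 = (sqrt(1 - 9) + (-5 - 5)*(4 + 5))*122 = (sqrt(-8) - 10*9)*122 = (2*I*sqrt(2) - 90)*122 = (-90 + 2*I*sqrt(2))*122 = -10980 + 244*I*sqrt(2)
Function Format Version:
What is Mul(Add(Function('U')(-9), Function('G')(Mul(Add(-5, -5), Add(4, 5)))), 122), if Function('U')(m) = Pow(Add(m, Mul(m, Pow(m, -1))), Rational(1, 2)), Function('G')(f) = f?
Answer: Add(-10980, Mul(244, I, Pow(2, Rational(1, 2)))) ≈ Add(-10980., Mul(345.07, I))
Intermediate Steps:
Function('U')(m) = Pow(Add(1, m), Rational(1, 2)) (Function('U')(m) = Pow(Add(m, 1), Rational(1, 2)) = Pow(Add(1, m), Rational(1, 2)))
Mul(Add(Function('U')(-9), Function('G')(Mul(Add(-5, -5), Add(4, 5)))), 122) = Mul(Add(Pow(Add(1, -9), Rational(1, 2)), Mul(Add(-5, -5), Add(4, 5))), 122) = Mul(Add(Pow(-8, Rational(1, 2)), Mul(-10, 9)), 122) = Mul(Add(Mul(2, I, Pow(2, Rational(1, 2))), -90), 122) = Mul(Add(-90, Mul(2, I, Pow(2, Rational(1, 2)))), 122) = Add(-10980, Mul(244, I, Pow(2, Rational(1, 2))))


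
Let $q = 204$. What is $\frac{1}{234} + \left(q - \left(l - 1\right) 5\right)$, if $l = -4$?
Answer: $\frac{53587}{234} \approx 229.0$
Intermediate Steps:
$\frac{1}{234} + \left(q - \left(l - 1\right) 5\right) = \frac{1}{234} + \left(204 - \left(-4 - 1\right) 5\right) = \frac{1}{234} + \left(204 - \left(-5\right) 5\right) = \frac{1}{234} + \left(204 - -25\right) = \frac{1}{234} + \left(204 + 25\right) = \frac{1}{234} + 229 = \frac{53587}{234}$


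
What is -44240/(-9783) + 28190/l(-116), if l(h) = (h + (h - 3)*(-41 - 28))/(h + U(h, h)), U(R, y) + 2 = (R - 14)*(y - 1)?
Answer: 832494337528/15838677 ≈ 52561.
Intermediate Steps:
U(R, y) = -2 + (-1 + y)*(-14 + R) (U(R, y) = -2 + (R - 14)*(y - 1) = -2 + (-14 + R)*(-1 + y) = -2 + (-1 + y)*(-14 + R))
l(h) = (207 - 68*h)/(12 + h² - 14*h) (l(h) = (h + (h - 3)*(-41 - 28))/(h + (12 - h - 14*h + h*h)) = (h + (-3 + h)*(-69))/(h + (12 - h - 14*h + h²)) = (h + (207 - 69*h))/(h + (12 + h² - 15*h)) = (207 - 68*h)/(12 + h² - 14*h))
-44240/(-9783) + 28190/l(-116) = -44240/(-9783) + 28190/(((207 - 68*(-116))/(12 + (-116)² - 14*(-116)))) = -44240*(-1/9783) + 28190/(((207 + 7888)/(12 + 13456 + 1624))) = 44240/9783 + 28190/((8095/15092)) = 44240/9783 + 28190/(((1/15092)*8095)) = 44240/9783 + 28190/(8095/15092) = 44240/9783 + 28190*(15092/8095) = 44240/9783 + 85088696/1619 = 832494337528/15838677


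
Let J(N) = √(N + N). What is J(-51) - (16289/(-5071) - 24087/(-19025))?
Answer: 187753048/96475775 + I*√102 ≈ 1.9461 + 10.1*I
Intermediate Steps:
J(N) = √2*√N (J(N) = √(2*N) = √2*√N)
J(-51) - (16289/(-5071) - 24087/(-19025)) = √2*√(-51) - (16289/(-5071) - 24087/(-19025)) = √2*(I*√51) - (16289*(-1/5071) - 24087*(-1/19025)) = I*√102 - (-16289/5071 + 24087/19025) = I*√102 - 1*(-187753048/96475775) = I*√102 + 187753048/96475775 = 187753048/96475775 + I*√102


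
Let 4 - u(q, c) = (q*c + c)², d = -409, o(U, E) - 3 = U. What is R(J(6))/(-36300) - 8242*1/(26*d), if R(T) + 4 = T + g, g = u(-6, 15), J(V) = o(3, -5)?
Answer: 4601757/4948900 ≈ 0.92985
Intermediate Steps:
o(U, E) = 3 + U
J(V) = 6 (J(V) = 3 + 3 = 6)
u(q, c) = 4 - (c + c*q)² (u(q, c) = 4 - (q*c + c)² = 4 - (c*q + c)² = 4 - (c + c*q)²)
g = -5621 (g = 4 - 1*15²*(1 - 6)² = 4 - 1*225*(-5)² = 4 - 1*225*25 = 4 - 5625 = -5621)
R(T) = -5625 + T (R(T) = -4 + (T - 5621) = -4 + (-5621 + T) = -5625 + T)
R(J(6))/(-36300) - 8242*1/(26*d) = (-5625 + 6)/(-36300) - 8242/((-409*26)) = -5619*(-1/36300) - 8242/(-10634) = 1873/12100 - 8242*(-1/10634) = 1873/12100 + 317/409 = 4601757/4948900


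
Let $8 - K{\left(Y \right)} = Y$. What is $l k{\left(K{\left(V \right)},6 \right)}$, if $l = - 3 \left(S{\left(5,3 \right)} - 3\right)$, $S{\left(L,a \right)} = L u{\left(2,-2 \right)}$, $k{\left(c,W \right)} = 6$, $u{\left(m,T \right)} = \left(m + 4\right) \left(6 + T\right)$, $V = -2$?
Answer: $-2106$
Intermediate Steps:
$K{\left(Y \right)} = 8 - Y$
$u{\left(m,T \right)} = \left(4 + m\right) \left(6 + T\right)$
$S{\left(L,a \right)} = 24 L$ ($S{\left(L,a \right)} = L \left(24 + 4 \left(-2\right) + 6 \cdot 2 - 4\right) = L \left(24 - 8 + 12 - 4\right) = L 24 = 24 L$)
$l = -351$ ($l = - 3 \left(24 \cdot 5 - 3\right) = - 3 \left(120 - 3\right) = \left(-3\right) 117 = -351$)
$l k{\left(K{\left(V \right)},6 \right)} = \left(-351\right) 6 = -2106$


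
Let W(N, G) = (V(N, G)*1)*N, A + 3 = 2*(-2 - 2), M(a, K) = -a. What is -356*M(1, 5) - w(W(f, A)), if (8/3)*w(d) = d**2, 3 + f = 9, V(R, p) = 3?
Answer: 469/2 ≈ 234.50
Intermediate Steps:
f = 6 (f = -3 + 9 = 6)
A = -11 (A = -3 + 2*(-2 - 2) = -3 + 2*(-4) = -3 - 8 = -11)
W(N, G) = 3*N (W(N, G) = (3*1)*N = 3*N)
w(d) = 3*d**2/8
-356*M(1, 5) - w(W(f, A)) = -(-356) - 3*(3*6)**2/8 = -356*(-1) - 3*18**2/8 = 356 - 3*324/8 = 356 - 1*243/2 = 356 - 243/2 = 469/2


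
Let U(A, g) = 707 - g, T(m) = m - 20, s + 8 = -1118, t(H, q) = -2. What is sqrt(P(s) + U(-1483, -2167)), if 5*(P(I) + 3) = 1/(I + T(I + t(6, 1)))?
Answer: sqrt(371153968530)/11370 ≈ 53.582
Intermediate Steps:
s = -1126 (s = -8 - 1118 = -1126)
T(m) = -20 + m
P(I) = -3 + 1/(5*(-22 + 2*I)) (P(I) = -3 + 1/(5*(I + (-20 + (I - 2)))) = -3 + 1/(5*(I + (-20 + (-2 + I)))) = -3 + 1/(5*(I + (-22 + I))) = -3 + 1/(5*(-22 + 2*I)))
sqrt(P(s) + U(-1483, -2167)) = sqrt((331 - 30*(-1126))/(10*(-11 - 1126)) + (707 - 1*(-2167))) = sqrt((1/10)*(331 + 33780)/(-1137) + (707 + 2167)) = sqrt((1/10)*(-1/1137)*34111 + 2874) = sqrt(-34111/11370 + 2874) = sqrt(32643269/11370) = sqrt(371153968530)/11370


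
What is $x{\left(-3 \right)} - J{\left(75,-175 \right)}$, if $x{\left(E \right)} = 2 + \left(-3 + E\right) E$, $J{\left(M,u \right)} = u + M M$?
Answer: $-5430$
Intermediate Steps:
$J{\left(M,u \right)} = u + M^{2}$
$x{\left(E \right)} = 2 + E \left(-3 + E\right)$
$x{\left(-3 \right)} - J{\left(75,-175 \right)} = \left(2 + \left(-3\right)^{2} - -9\right) - \left(-175 + 75^{2}\right) = \left(2 + 9 + 9\right) - \left(-175 + 5625\right) = 20 - 5450 = -5430$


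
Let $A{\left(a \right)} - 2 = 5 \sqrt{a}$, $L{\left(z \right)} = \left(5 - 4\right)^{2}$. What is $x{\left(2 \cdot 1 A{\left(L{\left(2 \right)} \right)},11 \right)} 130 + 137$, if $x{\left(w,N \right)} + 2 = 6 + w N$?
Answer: $20677$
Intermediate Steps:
$L{\left(z \right)} = 1$ ($L{\left(z \right)} = 1^{2} = 1$)
$A{\left(a \right)} = 2 + 5 \sqrt{a}$
$x{\left(w,N \right)} = 4 + N w$ ($x{\left(w,N \right)} = -2 + \left(6 + w N\right) = -2 + \left(6 + N w\right) = 4 + N w$)
$x{\left(2 \cdot 1 A{\left(L{\left(2 \right)} \right)},11 \right)} 130 + 137 = \left(4 + 11 \cdot 2 \cdot 1 \left(2 + 5 \sqrt{1}\right)\right) 130 + 137 = \left(4 + 11 \cdot 2 \left(2 + 5 \cdot 1\right)\right) 130 + 137 = \left(4 + 11 \cdot 2 \left(2 + 5\right)\right) 130 + 137 = \left(4 + 11 \cdot 2 \cdot 7\right) 130 + 137 = \left(4 + 11 \cdot 14\right) 130 + 137 = \left(4 + 154\right) 130 + 137 = 158 \cdot 130 + 137 = 20540 + 137 = 20677$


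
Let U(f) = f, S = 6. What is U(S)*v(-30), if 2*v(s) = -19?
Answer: -57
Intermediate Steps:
v(s) = -19/2 (v(s) = (½)*(-19) = -19/2)
U(S)*v(-30) = 6*(-19/2) = -57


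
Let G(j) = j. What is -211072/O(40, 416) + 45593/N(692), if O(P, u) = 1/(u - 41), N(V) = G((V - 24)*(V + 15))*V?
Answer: -25868060246738407/326814992 ≈ -7.9152e+7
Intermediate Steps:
N(V) = V*(-24 + V)*(15 + V) (N(V) = ((V - 24)*(V + 15))*V = ((-24 + V)*(15 + V))*V = V*(-24 + V)*(15 + V))
O(P, u) = 1/(-41 + u)
-211072/O(40, 416) + 45593/N(692) = -211072/(1/(-41 + 416)) + 45593/((692*(-360 + 692**2 - 9*692))) = -211072/(1/375) + 45593/((692*(-360 + 478864 - 6228))) = -211072/1/375 + 45593/((692*472276)) = -211072*375 + 45593/326814992 = -79152000 + 45593*(1/326814992) = -79152000 + 45593/326814992 = -25868060246738407/326814992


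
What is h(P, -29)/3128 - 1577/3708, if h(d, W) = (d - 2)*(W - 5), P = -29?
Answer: -3767/42642 ≈ -0.088340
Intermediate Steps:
h(d, W) = (-5 + W)*(-2 + d) (h(d, W) = (-2 + d)*(-5 + W) = (-5 + W)*(-2 + d))
h(P, -29)/3128 - 1577/3708 = (10 - 5*(-29) - 2*(-29) - 29*(-29))/3128 - 1577/3708 = (10 + 145 + 58 + 841)*(1/3128) - 1577*1/3708 = 1054*(1/3128) - 1577/3708 = 31/92 - 1577/3708 = -3767/42642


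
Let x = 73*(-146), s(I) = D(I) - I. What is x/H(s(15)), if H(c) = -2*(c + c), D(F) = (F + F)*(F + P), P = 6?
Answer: 5329/1230 ≈ 4.3325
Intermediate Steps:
D(F) = 2*F*(6 + F) (D(F) = (F + F)*(F + 6) = (2*F)*(6 + F) = 2*F*(6 + F))
s(I) = -I + 2*I*(6 + I) (s(I) = 2*I*(6 + I) - I = -I + 2*I*(6 + I))
H(c) = -4*c
x = -10658
x/H(s(15)) = -10658*(-1/(60*(11 + 2*15))) = -10658*(-1/(60*(11 + 30))) = -10658/((-60*41)) = -10658/((-4*615)) = -10658/(-2460) = -10658*(-1/2460) = 5329/1230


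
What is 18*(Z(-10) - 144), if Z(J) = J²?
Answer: -792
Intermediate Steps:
18*(Z(-10) - 144) = 18*((-10)² - 144) = 18*(100 - 144) = 18*(-44) = -792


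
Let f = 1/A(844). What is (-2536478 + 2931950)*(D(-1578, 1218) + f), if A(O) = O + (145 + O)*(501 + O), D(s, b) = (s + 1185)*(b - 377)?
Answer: -57993200250280064/443683 ≈ -1.3071e+11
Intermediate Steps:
D(s, b) = (-377 + b)*(1185 + s) (D(s, b) = (1185 + s)*(-377 + b) = (-377 + b)*(1185 + s))
f = 1/1331049 (f = 1/(72645 + 844² + 647*844) = 1/(72645 + 712336 + 546068) = 1/1331049 ≈ 7.5129e-7)
(-2536478 + 2931950)*(D(-1578, 1218) + f) = (-2536478 + 2931950)*((-446745 - 377*(-1578) + 1185*1218 + 1218*(-1578)) + 1/1331049) = 395472*((-446745 + 594906 + 1443330 - 1922004) + 1/1331049) = 395472*(-330513 + 1/1331049) = 395472*(-439928998136/1331049) = -57993200250280064/443683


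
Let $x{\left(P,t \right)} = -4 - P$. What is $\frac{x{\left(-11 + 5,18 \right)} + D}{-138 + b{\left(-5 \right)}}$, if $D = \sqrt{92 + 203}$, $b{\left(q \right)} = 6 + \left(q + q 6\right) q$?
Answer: $\frac{2}{43} + \frac{\sqrt{295}}{43} \approx 0.44594$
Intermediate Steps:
$b{\left(q \right)} = 6 + 7 q^{2}$ ($b{\left(q \right)} = 6 + \left(q + 6 q\right) q = 6 + 7 q q = 6 + 7 q^{2}$)
$D = \sqrt{295} \approx 17.176$
$\frac{x{\left(-11 + 5,18 \right)} + D}{-138 + b{\left(-5 \right)}} = \frac{\left(-4 - \left(-11 + 5\right)\right) + \sqrt{295}}{-138 + \left(6 + 7 \left(-5\right)^{2}\right)} = \frac{\left(-4 - -6\right) + \sqrt{295}}{-138 + \left(6 + 7 \cdot 25\right)} = \frac{\left(-4 + 6\right) + \sqrt{295}}{-138 + \left(6 + 175\right)} = \frac{2 + \sqrt{295}}{-138 + 181} = \frac{2 + \sqrt{295}}{43} = \left(2 + \sqrt{295}\right) \frac{1}{43} = \frac{2}{43} + \frac{\sqrt{295}}{43}$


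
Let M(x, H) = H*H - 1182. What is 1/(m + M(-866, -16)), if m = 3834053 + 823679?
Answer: 1/4656806 ≈ 2.1474e-7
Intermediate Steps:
M(x, H) = -1182 + H² (M(x, H) = H² - 1182 = -1182 + H²)
m = 4657732
1/(m + M(-866, -16)) = 1/(4657732 + (-1182 + (-16)²)) = 1/(4657732 + (-1182 + 256)) = 1/(4657732 - 926) = 1/4656806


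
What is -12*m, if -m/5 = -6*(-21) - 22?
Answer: 6240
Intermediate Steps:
m = -520 (m = -5*(-6*(-21) - 22) = -5*(126 - 22) = -5*104 = -520)
-12*m = -12*(-520) = 6240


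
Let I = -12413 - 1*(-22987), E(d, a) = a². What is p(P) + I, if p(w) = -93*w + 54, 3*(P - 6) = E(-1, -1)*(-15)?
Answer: 10535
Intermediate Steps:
P = 1 (P = 6 + ((-1)²*(-15))/3 = 6 + (1*(-15))/3 = 6 + (⅓)*(-15) = 6 - 5 = 1)
I = 10574 (I = -12413 + 22987 = 10574)
p(w) = 54 - 93*w
p(P) + I = (54 - 93*1) + 10574 = (54 - 93) + 10574 = -39 + 10574 = 10535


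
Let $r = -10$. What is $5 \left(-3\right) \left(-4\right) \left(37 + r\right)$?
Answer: $1620$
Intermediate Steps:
$5 \left(-3\right) \left(-4\right) \left(37 + r\right) = 5 \left(-3\right) \left(-4\right) \left(37 - 10\right) = \left(-15\right) \left(-4\right) 27 = 60 \cdot 27 = 1620$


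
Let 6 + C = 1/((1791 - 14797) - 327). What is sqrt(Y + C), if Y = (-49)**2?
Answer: sqrt(425756475822)/13333 ≈ 48.939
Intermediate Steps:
Y = 2401
C = -79999/13333 (C = -6 + 1/((1791 - 14797) - 327) = -6 + 1/(-13006 - 327) = -6 + 1/(-13333) = -6 - 1/13333 = -79999/13333 ≈ -6.0001)
sqrt(Y + C) = sqrt(2401 - 79999/13333) = sqrt(31932534/13333) = sqrt(425756475822)/13333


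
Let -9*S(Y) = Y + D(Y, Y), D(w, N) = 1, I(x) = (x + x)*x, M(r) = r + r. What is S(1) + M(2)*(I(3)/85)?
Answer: 478/765 ≈ 0.62484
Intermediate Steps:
M(r) = 2*r
I(x) = 2*x**2 (I(x) = (2*x)*x = 2*x**2)
S(Y) = -1/9 - Y/9 (S(Y) = -(Y + 1)/9 = -(1 + Y)/9 = -1/9 - Y/9)
S(1) + M(2)*(I(3)/85) = (-1/9 - 1/9*1) + (2*2)*((2*3**2)/85) = (-1/9 - 1/9) + 4*((2*9)*(1/85)) = -2/9 + 4*(18*(1/85)) = -2/9 + 4*(18/85) = -2/9 + 72/85 = 478/765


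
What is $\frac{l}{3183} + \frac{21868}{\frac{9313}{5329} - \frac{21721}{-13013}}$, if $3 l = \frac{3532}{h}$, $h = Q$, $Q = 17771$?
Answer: $\frac{6127067805166717870}{957328958972061} \approx 6400.2$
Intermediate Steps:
$h = 17771$
$l = \frac{3532}{53313}$ ($l = \frac{3532 \cdot \frac{1}{17771}}{3} = \frac{1}{3} \cdot \frac{3532}{17771} = \frac{3532}{53313} \approx 0.06625$)
$\frac{l}{3183} + \frac{21868}{\frac{9313}{5329} - \frac{21721}{-13013}} = \frac{3532}{53313 \cdot 3183} + \frac{21868}{\frac{9313}{5329} - \frac{21721}{-13013}} = \frac{3532}{53313} \cdot \frac{1}{3183} + \frac{21868}{9313 \cdot \frac{1}{5329} - - \frac{3103}{1859}} = \frac{3532}{169695279} + \frac{21868}{\frac{9313}{5329} + \frac{3103}{1859}} = \frac{3532}{169695279} + \frac{21868}{\frac{33848754}{9906611}} = \frac{3532}{169695279} + 21868 \cdot \frac{9906611}{33848754} = \frac{3532}{169695279} + \frac{108318884674}{16924377} = \frac{6127067805166717870}{957328958972061}$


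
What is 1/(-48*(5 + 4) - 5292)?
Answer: -1/5724 ≈ -0.00017470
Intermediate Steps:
1/(-48*(5 + 4) - 5292) = 1/(-48*9 - 5292) = 1/(-432 - 5292) = 1/(-5724) = -1/5724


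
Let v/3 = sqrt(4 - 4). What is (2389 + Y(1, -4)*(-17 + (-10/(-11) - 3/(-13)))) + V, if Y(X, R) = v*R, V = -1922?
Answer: 467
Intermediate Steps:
v = 0 (v = 3*sqrt(4 - 4) = 3*sqrt(0) = 3*0 = 0)
Y(X, R) = 0 (Y(X, R) = 0*R = 0)
(2389 + Y(1, -4)*(-17 + (-10/(-11) - 3/(-13)))) + V = (2389 + 0*(-17 + (-10/(-11) - 3/(-13)))) - 1922 = (2389 + 0*(-17 + (-10*(-1/11) - 3*(-1/13)))) - 1922 = (2389 + 0*(-17 + (10/11 + 3/13))) - 1922 = (2389 + 0*(-17 + 163/143)) - 1922 = (2389 + 0*(-2268/143)) - 1922 = (2389 + 0) - 1922 = 2389 - 1922 = 467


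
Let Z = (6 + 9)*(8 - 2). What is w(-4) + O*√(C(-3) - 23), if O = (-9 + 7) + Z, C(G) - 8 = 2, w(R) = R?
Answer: -4 + 88*I*√13 ≈ -4.0 + 317.29*I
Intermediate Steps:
Z = 90 (Z = 15*6 = 90)
C(G) = 10 (C(G) = 8 + 2 = 10)
O = 88 (O = (-9 + 7) + 90 = -2 + 90 = 88)
w(-4) + O*√(C(-3) - 23) = -4 + 88*√(10 - 23) = -4 + 88*√(-13) = -4 + 88*(I*√13) = -4 + 88*I*√13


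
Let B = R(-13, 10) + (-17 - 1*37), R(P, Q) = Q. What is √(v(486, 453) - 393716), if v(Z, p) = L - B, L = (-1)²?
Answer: I*√393671 ≈ 627.43*I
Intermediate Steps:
L = 1
B = -44 (B = 10 + (-17 - 1*37) = 10 + (-17 - 37) = 10 - 54 = -44)
v(Z, p) = 45 (v(Z, p) = 1 - 1*(-44) = 1 + 44 = 45)
√(v(486, 453) - 393716) = √(45 - 393716) = √(-393671) = I*√393671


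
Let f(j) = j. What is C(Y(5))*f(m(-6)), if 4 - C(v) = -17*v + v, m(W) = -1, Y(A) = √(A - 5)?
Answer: -4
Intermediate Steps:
Y(A) = √(-5 + A)
C(v) = 4 + 16*v (C(v) = 4 - (-17*v + v) = 4 - (-16)*v = 4 + 16*v)
C(Y(5))*f(m(-6)) = (4 + 16*√(-5 + 5))*(-1) = (4 + 16*√0)*(-1) = (4 + 16*0)*(-1) = (4 + 0)*(-1) = 4*(-1) = -4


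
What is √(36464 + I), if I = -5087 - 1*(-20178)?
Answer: √51555 ≈ 227.06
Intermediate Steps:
I = 15091 (I = -5087 + 20178 = 15091)
√(36464 + I) = √(36464 + 15091) = √51555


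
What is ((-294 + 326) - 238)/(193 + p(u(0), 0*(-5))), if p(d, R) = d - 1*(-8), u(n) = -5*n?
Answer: -206/201 ≈ -1.0249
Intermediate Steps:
p(d, R) = 8 + d (p(d, R) = d + 8 = 8 + d)
((-294 + 326) - 238)/(193 + p(u(0), 0*(-5))) = ((-294 + 326) - 238)/(193 + (8 - 5*0)) = (32 - 238)/(193 + (8 + 0)) = -206/(193 + 8) = -206/201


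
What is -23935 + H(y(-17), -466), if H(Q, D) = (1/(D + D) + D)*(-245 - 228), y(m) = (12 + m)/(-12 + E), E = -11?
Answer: 183122629/932 ≈ 1.9648e+5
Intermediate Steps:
y(m) = -12/23 - m/23 (y(m) = (12 + m)/(-12 - 11) = (12 + m)/(-23) = (12 + m)*(-1/23) = -12/23 - m/23)
H(Q, D) = -473*D - 473/(2*D) (H(Q, D) = (1/(2*D) + D)*(-473) = (D + 1/(2*D))*(-473) = -473*D - 473/(2*D))
-23935 + H(y(-17), -466) = -23935 + (-473*(-466) - 473/2/(-466)) = -23935 + (220418 - 473/2*(-1/466)) = -23935 + (220418 + 473/932) = -23935 + 205430049/932 = 183122629/932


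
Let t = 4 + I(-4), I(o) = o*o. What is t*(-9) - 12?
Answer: -192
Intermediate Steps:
I(o) = o²
t = 20 (t = 4 + (-4)² = 4 + 16 = 20)
t*(-9) - 12 = 20*(-9) - 12 = -180 - 12 = -192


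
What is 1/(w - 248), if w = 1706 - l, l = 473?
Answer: 1/985 ≈ 0.0010152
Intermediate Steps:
w = 1233 (w = 1706 - 1*473 = 1706 - 473 = 1233)
1/(w - 248) = 1/(1233 - 248) = 1/985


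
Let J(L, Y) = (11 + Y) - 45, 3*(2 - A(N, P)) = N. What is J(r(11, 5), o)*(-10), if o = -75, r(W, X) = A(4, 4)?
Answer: 1090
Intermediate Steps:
A(N, P) = 2 - N/3
r(W, X) = 2/3 (r(W, X) = 2 - 1/3*4 = 2 - 4/3 = 2/3)
J(L, Y) = -34 + Y
J(r(11, 5), o)*(-10) = (-34 - 75)*(-10) = -109*(-10) = 1090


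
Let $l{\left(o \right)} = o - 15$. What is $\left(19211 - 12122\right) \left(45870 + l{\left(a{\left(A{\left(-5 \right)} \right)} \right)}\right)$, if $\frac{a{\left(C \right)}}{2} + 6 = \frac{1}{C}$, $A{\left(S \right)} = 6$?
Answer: $324983390$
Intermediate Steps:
$a{\left(C \right)} = -12 + \frac{2}{C}$
$l{\left(o \right)} = -15 + o$
$\left(19211 - 12122\right) \left(45870 + l{\left(a{\left(A{\left(-5 \right)} \right)} \right)}\right) = \left(19211 - 12122\right) \left(45870 - \left(27 - \frac{1}{3}\right)\right) = 7089 \left(45870 + \left(-15 + \left(-12 + 2 \cdot \frac{1}{6}\right)\right)\right) = 7089 \left(45870 + \left(-15 + \left(-12 + \frac{1}{3}\right)\right)\right) = 7089 \left(45870 - \frac{80}{3}\right) = 7089 \cdot \frac{137530}{3} = 324983390$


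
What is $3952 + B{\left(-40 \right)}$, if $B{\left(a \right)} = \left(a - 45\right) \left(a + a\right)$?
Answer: $10752$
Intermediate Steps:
$B{\left(a \right)} = 2 a \left(-45 + a\right)$ ($B{\left(a \right)} = \left(-45 + a\right) 2 a = 2 a \left(-45 + a\right)$)
$3952 + B{\left(-40 \right)} = 3952 + 2 \left(-40\right) \left(-45 - 40\right) = 3952 + 2 \left(-40\right) \left(-85\right) = 3952 + 6800 = 10752$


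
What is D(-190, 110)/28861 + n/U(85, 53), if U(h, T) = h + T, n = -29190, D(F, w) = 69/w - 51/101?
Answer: -1559941347893/7374851330 ≈ -211.52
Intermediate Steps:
D(F, w) = -51/101 + 69/w (D(F, w) = 69/w - 51*1/101 = 69/w - 51/101 = -51/101 + 69/w)
U(h, T) = T + h
D(-190, 110)/28861 + n/U(85, 53) = (-51/101 + 69/110)/28861 - 29190/(53 + 85) = (-51/101 + 69*(1/110))*(1/28861) - 29190/138 = (-51/101 + 69/110)*(1/28861) - 29190*1/138 = (1359/11110)*(1/28861) - 4865/23 = 1359/320645710 - 4865/23 = -1559941347893/7374851330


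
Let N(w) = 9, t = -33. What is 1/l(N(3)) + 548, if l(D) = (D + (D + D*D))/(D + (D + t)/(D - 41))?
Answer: 72349/132 ≈ 548.10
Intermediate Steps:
l(D) = (D² + 2*D)/(D + (-33 + D)/(-41 + D)) (l(D) = (D + (D + D*D))/(D + (D - 33)/(D - 41)) = (D + (D + D²))/(D + (-33 + D)/(-41 + D)) = (D² + 2*D)/(D + (-33 + D)/(-41 + D)))
1/l(N(3)) + 548 = 1/(9*(82 - 1*9² + 39*9)/(33 - 1*9² + 40*9)) + 548 = 1/(9*(82 - 1*81 + 351)/(33 - 1*81 + 360)) + 548 = 1/(9*(82 - 81 + 351)/(33 - 81 + 360)) + 548 = 1/(9*352/312) + 548 = 1/(9*(1/312)*352) + 548 = 1/(132/13) + 548 = 13/132 + 548 = 72349/132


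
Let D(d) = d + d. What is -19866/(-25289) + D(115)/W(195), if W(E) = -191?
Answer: -183824/439109 ≈ -0.41863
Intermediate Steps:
D(d) = 2*d
-19866/(-25289) + D(115)/W(195) = -19866/(-25289) + (2*115)/(-191) = -19866*(-1/25289) + 230*(-1/191) = 1806/2299 - 230/191 = -183824/439109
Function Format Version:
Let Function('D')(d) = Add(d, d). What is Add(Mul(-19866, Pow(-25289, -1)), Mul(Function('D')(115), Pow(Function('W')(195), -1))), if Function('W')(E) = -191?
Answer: Rational(-183824, 439109) ≈ -0.41863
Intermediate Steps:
Function('D')(d) = Mul(2, d)
Add(Mul(-19866, Pow(-25289, -1)), Mul(Function('D')(115), Pow(Function('W')(195), -1))) = Add(Mul(-19866, Pow(-25289, -1)), Mul(Mul(2, 115), Pow(-191, -1))) = Add(Mul(-19866, Rational(-1, 25289)), Mul(230, Rational(-1, 191))) = Add(Rational(1806, 2299), Rational(-230, 191)) = Rational(-183824, 439109)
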